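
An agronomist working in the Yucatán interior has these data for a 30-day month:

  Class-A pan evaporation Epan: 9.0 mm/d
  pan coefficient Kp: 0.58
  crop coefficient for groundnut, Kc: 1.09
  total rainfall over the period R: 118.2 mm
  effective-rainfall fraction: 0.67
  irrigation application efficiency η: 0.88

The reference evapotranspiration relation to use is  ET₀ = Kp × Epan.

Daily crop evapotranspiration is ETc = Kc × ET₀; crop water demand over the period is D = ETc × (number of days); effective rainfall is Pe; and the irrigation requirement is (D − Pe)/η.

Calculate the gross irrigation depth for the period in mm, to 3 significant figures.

ET₀ = 0.58 × 9.0 = 5.2200 mm/d
ETc = Kc × ET₀ = 1.09 × 5.2200 = 5.6898 mm/d
Crop demand D = ETc × 30 d = 5.6898 × 30 = 170.694 mm
Pe = 0.67 × 118.2 = 79.194 mm
D − Pe = 170.694 − 79.194 = 91.500 mm
Gross irrigation = 91.500 / 0.88 = 103.977 mm

104 mm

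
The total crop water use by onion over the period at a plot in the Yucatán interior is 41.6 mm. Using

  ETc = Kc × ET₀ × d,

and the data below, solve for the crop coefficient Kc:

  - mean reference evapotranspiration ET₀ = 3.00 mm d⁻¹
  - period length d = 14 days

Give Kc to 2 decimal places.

ETc = Kc × ET₀ × d  ⇒  Kc = ETc / (ET₀ × d)
Kc = 41.6 / (3.00 × 14) = 41.6 / 42.00 = 0.9905

0.99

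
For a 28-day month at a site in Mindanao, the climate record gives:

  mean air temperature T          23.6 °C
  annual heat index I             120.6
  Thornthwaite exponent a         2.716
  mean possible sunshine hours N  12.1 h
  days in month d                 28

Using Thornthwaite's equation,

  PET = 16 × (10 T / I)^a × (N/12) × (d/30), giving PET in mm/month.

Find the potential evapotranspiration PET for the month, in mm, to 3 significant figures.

10T/I = 10 × 23.6 / 120.6 = 1.9569
(10T/I)^a = 1.9569^2.716 = 6.1930
Uncorrected PET = 16 × 6.1930 = 99.088 mm
Correction = (N/12)(d/30) = (12.1/12)(28/30) = 0.9411
PET = 99.088 × 0.9411 = 93.252 mm/month

93.3 mm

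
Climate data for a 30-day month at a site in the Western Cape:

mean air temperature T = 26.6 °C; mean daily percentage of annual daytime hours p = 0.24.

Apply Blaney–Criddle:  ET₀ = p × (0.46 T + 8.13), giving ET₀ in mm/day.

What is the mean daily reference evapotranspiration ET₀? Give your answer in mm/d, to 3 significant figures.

ET₀ = 0.24 × (0.46 × 26.6 + 8.13) = 0.24 × 20.366 = 4.8878 mm/d

4.89 mm/d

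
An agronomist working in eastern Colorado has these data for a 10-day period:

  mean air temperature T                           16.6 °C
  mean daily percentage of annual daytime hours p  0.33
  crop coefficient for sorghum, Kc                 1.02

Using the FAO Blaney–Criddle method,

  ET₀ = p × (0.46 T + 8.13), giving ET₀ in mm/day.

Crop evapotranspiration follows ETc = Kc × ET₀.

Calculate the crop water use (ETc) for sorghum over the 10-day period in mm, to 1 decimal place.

53.1 mm

ET₀ = 0.33 × (0.46 × 16.6 + 8.13) = 0.33 × 15.766 = 5.2028 mm/d
ETc = Kc × ET₀ = 1.02 × 5.2028 = 5.3069 mm/d
Over 10 days: 5.3069 × 10 = 53.069 mm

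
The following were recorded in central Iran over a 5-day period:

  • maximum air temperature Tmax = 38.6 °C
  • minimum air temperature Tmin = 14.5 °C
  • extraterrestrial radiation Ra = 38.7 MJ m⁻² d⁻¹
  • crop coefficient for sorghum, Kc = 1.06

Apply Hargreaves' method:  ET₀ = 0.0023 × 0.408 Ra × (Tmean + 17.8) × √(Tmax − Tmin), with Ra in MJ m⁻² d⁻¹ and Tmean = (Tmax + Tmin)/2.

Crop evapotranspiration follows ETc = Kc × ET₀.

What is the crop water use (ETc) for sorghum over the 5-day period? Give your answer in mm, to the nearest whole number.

42 mm

Tmean = (38.6 + 14.5)/2 = 26.55 °C
0.408 Ra = 0.408 × 38.7 = 15.7896 mm/d equivalent
ET₀ = 0.0023 × 15.7896 × (26.55 + 17.8) × √24.1 = 0.0023 × 15.7896 × 44.35 × 4.9092 = 7.9068 mm/d
ETc = Kc × ET₀ = 1.06 × 7.9068 = 8.3812 mm/d
Over 5 days: 8.3812 × 5 = 41.906 mm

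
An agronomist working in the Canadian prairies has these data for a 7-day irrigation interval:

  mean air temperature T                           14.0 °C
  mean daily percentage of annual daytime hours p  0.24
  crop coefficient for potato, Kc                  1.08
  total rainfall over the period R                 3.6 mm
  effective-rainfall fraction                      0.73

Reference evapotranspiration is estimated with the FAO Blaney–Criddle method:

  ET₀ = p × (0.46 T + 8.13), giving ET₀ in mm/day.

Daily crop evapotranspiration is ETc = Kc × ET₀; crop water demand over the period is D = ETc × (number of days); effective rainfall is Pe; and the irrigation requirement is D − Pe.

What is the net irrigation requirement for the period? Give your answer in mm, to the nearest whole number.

24 mm

ET₀ = 0.24 × (0.46 × 14.0 + 8.13) = 0.24 × 14.570 = 3.4968 mm/d
ETc = Kc × ET₀ = 1.08 × 3.4968 = 3.7765 mm/d
Crop demand D = ETc × 7 d = 3.7765 × 7 = 26.436 mm
Pe = 0.73 × 3.6 = 2.628 mm
D − Pe = 26.436 − 2.628 = 23.808 mm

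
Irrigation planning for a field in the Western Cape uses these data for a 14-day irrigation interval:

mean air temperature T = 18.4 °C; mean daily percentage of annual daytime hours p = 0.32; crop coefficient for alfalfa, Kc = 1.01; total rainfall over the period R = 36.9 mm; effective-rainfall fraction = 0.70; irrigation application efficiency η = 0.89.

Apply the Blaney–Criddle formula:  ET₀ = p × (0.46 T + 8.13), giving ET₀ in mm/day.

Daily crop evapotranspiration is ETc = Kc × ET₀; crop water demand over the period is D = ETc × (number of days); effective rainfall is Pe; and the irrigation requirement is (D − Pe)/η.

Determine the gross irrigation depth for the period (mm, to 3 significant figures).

55.3 mm

ET₀ = 0.32 × (0.46 × 18.4 + 8.13) = 0.32 × 16.594 = 5.3101 mm/d
ETc = Kc × ET₀ = 1.01 × 5.3101 = 5.3632 mm/d
Crop demand D = ETc × 14 d = 5.3632 × 14 = 75.085 mm
Pe = 0.70 × 36.9 = 25.830 mm
D − Pe = 75.085 − 25.830 = 49.255 mm
Gross irrigation = 49.255 / 0.89 = 55.343 mm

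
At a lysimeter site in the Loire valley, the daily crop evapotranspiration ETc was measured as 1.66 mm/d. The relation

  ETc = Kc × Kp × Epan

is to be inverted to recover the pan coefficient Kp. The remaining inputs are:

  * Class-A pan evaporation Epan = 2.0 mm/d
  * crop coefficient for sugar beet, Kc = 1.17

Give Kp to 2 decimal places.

ETc = Kc × Kp × Epan  ⇒  Kp = ETc / (Kc × Epan)
Kp = 1.66 / (1.17 × 2.0) = 1.66 / 2.340 = 0.7094

0.71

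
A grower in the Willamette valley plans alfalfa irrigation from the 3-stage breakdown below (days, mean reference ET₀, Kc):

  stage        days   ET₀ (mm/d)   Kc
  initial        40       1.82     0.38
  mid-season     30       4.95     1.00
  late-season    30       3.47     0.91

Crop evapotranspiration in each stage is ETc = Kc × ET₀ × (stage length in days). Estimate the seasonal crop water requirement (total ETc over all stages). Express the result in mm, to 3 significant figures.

271 mm

initial: 0.38 × 1.82 × 40 = 27.66 mm
mid-season: 1.00 × 4.95 × 30 = 148.50 mm
late-season: 0.91 × 3.47 × 30 = 94.73 mm
Seasonal total = 270.89 mm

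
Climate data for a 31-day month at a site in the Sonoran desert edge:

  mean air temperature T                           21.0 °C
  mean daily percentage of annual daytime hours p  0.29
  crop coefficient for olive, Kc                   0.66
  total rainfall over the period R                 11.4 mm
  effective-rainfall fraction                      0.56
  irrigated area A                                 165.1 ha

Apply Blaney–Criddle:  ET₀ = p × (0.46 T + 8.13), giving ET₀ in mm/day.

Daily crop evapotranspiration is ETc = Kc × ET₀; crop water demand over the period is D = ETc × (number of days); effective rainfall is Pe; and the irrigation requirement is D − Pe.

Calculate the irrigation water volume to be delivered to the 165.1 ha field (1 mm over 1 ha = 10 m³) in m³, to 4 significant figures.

ET₀ = 0.29 × (0.46 × 21.0 + 8.13) = 0.29 × 17.790 = 5.1591 mm/d
ETc = Kc × ET₀ = 0.66 × 5.1591 = 3.4050 mm/d
Crop demand D = ETc × 31 d = 3.4050 × 31 = 105.555 mm
Pe = 0.56 × 11.4 = 6.384 mm
D − Pe = 105.555 − 6.384 = 99.171 mm
Volume = 99.171 mm × 165.1 ha × 10 = 163731.3 m³

163700 m³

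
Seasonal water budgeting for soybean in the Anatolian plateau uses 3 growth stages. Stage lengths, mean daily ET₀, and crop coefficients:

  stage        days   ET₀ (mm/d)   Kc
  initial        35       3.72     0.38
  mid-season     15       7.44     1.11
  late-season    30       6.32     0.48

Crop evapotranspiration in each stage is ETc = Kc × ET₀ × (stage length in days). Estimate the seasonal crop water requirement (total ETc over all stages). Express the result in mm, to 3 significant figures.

264 mm

initial: 0.38 × 3.72 × 35 = 49.48 mm
mid-season: 1.11 × 7.44 × 15 = 123.88 mm
late-season: 0.48 × 6.32 × 30 = 91.01 mm
Seasonal total = 264.37 mm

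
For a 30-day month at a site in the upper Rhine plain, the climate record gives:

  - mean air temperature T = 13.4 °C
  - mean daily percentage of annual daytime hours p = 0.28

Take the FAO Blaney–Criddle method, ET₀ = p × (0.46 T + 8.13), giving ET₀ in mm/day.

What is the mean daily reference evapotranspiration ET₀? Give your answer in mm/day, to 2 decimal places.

4.00 mm/day

ET₀ = 0.28 × (0.46 × 13.4 + 8.13) = 0.28 × 14.294 = 4.0023 mm/d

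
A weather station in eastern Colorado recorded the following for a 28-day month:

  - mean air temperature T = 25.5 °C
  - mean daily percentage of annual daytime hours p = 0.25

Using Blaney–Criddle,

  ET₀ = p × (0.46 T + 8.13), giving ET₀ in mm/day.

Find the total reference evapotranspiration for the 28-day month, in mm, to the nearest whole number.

ET₀ = 0.25 × (0.46 × 25.5 + 8.13) = 0.25 × 19.860 = 4.9650 mm/d
Monthly total = 4.9650 × 28 = 139.020 mm

139 mm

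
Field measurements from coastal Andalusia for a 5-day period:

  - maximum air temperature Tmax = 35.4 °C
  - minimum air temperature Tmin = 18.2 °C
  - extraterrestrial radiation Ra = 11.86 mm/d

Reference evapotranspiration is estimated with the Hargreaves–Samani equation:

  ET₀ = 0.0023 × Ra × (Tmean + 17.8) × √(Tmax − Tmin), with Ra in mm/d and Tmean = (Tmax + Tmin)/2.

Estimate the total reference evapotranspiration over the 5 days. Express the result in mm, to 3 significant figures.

25.2 mm

Tmean = (35.4 + 18.2)/2 = 26.80 °C
ET₀ = 0.0023 × 11.86 × (26.80 + 17.8) × √17.2 = 0.0023 × 11.86 × 44.60 × 4.1473 = 5.0456 mm/d
Over 5 days: 5.0456 × 5 = 25.228 mm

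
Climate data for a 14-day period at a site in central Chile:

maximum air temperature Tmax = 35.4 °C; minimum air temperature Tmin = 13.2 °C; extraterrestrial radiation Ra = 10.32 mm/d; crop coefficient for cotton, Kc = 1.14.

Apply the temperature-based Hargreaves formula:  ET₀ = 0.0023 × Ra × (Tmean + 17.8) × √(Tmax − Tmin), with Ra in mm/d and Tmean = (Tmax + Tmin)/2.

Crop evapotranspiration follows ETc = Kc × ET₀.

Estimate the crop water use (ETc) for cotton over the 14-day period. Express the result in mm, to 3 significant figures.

75.1 mm

Tmean = (35.4 + 13.2)/2 = 24.30 °C
ET₀ = 0.0023 × 10.32 × (24.30 + 17.8) × √22.2 = 0.0023 × 10.32 × 42.10 × 4.7117 = 4.7083 mm/d
ETc = Kc × ET₀ = 1.14 × 4.7083 = 5.3675 mm/d
Over 14 days: 5.3675 × 14 = 75.145 mm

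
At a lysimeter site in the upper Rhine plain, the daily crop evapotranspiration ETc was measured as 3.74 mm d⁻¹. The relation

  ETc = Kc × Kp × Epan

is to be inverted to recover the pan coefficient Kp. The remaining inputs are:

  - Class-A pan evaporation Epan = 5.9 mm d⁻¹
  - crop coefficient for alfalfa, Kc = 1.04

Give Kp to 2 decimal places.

0.61

ETc = Kc × Kp × Epan  ⇒  Kp = ETc / (Kc × Epan)
Kp = 3.74 / (1.04 × 5.9) = 3.74 / 6.136 = 0.6095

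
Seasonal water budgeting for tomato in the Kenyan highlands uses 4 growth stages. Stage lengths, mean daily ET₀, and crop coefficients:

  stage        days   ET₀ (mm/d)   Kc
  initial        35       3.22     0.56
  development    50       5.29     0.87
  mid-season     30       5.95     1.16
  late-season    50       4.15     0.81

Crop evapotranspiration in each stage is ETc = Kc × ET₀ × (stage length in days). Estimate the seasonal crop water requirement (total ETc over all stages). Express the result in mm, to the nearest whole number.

initial: 0.56 × 3.22 × 35 = 63.11 mm
development: 0.87 × 5.29 × 50 = 230.12 mm
mid-season: 1.16 × 5.95 × 30 = 207.06 mm
late-season: 0.81 × 4.15 × 50 = 168.08 mm
Seasonal total = 668.37 mm

668 mm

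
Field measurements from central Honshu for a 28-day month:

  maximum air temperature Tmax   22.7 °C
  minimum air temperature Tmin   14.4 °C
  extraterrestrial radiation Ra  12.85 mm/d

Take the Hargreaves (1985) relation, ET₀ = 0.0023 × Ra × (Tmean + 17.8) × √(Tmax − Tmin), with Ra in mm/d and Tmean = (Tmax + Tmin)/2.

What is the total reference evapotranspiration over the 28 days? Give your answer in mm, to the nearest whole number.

87 mm

Tmean = (22.7 + 14.4)/2 = 18.55 °C
ET₀ = 0.0023 × 12.85 × (18.55 + 17.8) × √8.3 = 0.0023 × 12.85 × 36.35 × 2.8810 = 3.0951 mm/d
Over 28 days: 3.0951 × 28 = 86.663 mm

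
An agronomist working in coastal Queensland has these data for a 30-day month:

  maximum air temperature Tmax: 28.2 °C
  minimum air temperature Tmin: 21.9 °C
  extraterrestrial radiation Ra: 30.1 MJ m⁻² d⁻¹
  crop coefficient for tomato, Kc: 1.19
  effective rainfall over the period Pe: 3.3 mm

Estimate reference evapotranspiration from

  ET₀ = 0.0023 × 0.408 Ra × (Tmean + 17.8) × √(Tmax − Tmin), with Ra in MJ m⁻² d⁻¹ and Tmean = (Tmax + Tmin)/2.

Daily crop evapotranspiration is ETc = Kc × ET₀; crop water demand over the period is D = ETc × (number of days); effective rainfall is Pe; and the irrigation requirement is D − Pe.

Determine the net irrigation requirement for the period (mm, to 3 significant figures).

Tmean = (28.2 + 21.9)/2 = 25.05 °C
0.408 Ra = 0.408 × 30.1 = 12.2808 mm/d equivalent
ET₀ = 0.0023 × 12.2808 × (25.05 + 17.8) × √6.3 = 0.0023 × 12.2808 × 42.85 × 2.5100 = 3.0379 mm/d
ETc = Kc × ET₀ = 1.19 × 3.0379 = 3.6151 mm/d
Crop demand D = ETc × 30 d = 3.6151 × 30 = 108.453 mm
D − Pe = 108.453 − 3.3 = 105.153 mm

105 mm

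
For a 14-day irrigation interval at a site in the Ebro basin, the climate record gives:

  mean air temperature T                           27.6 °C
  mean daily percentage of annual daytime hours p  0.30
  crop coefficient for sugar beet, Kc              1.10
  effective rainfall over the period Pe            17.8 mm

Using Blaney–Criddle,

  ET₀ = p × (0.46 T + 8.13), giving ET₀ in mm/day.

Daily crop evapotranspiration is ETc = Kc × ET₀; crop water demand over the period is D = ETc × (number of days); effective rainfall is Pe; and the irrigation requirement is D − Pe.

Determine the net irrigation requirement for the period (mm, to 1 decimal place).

ET₀ = 0.30 × (0.46 × 27.6 + 8.13) = 0.30 × 20.826 = 6.2478 mm/d
ETc = Kc × ET₀ = 1.10 × 6.2478 = 6.8726 mm/d
Crop demand D = ETc × 14 d = 6.8726 × 14 = 96.216 mm
D − Pe = 96.216 − 17.8 = 78.416 mm

78.4 mm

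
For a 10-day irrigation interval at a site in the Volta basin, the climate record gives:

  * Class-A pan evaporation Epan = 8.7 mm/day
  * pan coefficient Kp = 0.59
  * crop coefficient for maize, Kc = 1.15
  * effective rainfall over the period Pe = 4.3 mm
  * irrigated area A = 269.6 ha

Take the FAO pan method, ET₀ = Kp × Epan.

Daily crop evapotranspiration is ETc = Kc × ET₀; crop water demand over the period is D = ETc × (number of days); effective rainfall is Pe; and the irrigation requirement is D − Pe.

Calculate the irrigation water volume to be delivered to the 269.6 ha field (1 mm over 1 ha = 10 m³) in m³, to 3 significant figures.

148000 m³

ET₀ = 0.59 × 8.7 = 5.1330 mm/d
ETc = Kc × ET₀ = 1.15 × 5.1330 = 5.9030 mm/d
Crop demand D = ETc × 10 d = 5.9030 × 10 = 59.030 mm
D − Pe = 59.030 − 4.3 = 54.730 mm
Volume = 54.730 mm × 269.6 ha × 10 = 147552.1 m³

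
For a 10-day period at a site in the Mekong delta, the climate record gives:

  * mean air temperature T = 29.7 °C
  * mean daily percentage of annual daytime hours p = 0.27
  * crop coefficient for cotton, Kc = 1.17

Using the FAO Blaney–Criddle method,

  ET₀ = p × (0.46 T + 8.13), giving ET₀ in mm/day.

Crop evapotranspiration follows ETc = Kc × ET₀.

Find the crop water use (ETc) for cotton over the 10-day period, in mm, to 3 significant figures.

ET₀ = 0.27 × (0.46 × 29.7 + 8.13) = 0.27 × 21.792 = 5.8838 mm/d
ETc = Kc × ET₀ = 1.17 × 5.8838 = 6.8840 mm/d
Over 10 days: 6.8840 × 10 = 68.840 mm

68.8 mm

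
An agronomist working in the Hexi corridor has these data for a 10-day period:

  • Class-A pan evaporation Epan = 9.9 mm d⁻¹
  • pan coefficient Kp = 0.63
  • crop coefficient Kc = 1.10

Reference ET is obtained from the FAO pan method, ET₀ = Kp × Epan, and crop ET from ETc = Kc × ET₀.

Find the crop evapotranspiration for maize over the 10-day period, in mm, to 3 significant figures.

68.6 mm

ET₀ = 0.63 × 9.9 = 6.2370 mm/d
ETc = Kc × ET₀ = 1.10 × 6.2370 = 6.8607 mm/d
Over 10 days: 6.8607 × 10 = 68.607 mm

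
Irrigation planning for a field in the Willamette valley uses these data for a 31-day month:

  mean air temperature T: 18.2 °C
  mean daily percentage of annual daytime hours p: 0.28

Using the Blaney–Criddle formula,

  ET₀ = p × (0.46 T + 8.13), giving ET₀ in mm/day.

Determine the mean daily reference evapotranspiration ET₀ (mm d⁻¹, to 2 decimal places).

4.62 mm d⁻¹

ET₀ = 0.28 × (0.46 × 18.2 + 8.13) = 0.28 × 16.502 = 4.6206 mm/d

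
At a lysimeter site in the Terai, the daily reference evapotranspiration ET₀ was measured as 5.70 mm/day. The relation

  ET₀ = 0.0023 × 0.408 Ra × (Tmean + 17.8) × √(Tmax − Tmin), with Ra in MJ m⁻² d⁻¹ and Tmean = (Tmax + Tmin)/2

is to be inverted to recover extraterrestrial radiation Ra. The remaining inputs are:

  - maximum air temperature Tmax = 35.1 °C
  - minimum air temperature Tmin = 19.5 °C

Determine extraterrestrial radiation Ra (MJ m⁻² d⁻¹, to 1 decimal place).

34.1 MJ m⁻² d⁻¹

Tmean = (35.1+19.5)/2 = 27.30 °C; ΔT = 15.6
Ra = ET₀ / [0.0023 × 0.408 × (Tmean+17.8) × √ΔT]
   = 5.70 / (0.0023 × 0.408 × 45.10 × 3.9497) = 34.099 MJ m⁻² d⁻¹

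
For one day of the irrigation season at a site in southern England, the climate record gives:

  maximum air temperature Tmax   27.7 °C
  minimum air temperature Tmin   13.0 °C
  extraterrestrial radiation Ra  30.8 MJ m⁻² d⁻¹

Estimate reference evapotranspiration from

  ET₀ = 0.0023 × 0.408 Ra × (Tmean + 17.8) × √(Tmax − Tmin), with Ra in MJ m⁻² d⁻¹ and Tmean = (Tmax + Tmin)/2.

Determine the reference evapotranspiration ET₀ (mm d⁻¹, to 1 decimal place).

4.2 mm d⁻¹

Tmean = (27.7 + 13.0)/2 = 20.35 °C
0.408 Ra = 0.408 × 30.8 = 12.5664 mm/d equivalent
ET₀ = 0.0023 × 12.5664 × (20.35 + 17.8) × √14.7 = 0.0023 × 12.5664 × 38.15 × 3.8341 = 4.2276 mm/d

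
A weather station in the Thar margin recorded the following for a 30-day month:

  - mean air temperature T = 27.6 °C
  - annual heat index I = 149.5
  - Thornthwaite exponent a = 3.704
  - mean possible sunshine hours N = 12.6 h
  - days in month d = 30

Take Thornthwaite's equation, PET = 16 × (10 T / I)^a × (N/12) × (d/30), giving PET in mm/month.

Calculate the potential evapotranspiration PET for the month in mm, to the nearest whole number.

10T/I = 10 × 27.6 / 149.5 = 1.8462
(10T/I)^a = 1.8462^3.704 = 9.6894
Uncorrected PET = 16 × 9.6894 = 155.030 mm
Correction = (N/12)(d/30) = (12.6/12)(30/30) = 1.0500
PET = 155.030 × 1.0500 = 162.782 mm/month

163 mm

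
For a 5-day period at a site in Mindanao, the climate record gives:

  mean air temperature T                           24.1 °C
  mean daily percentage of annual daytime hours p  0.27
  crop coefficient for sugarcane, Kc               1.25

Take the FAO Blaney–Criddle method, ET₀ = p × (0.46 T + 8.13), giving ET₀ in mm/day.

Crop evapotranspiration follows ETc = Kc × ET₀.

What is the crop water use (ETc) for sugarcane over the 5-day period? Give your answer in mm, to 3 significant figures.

ET₀ = 0.27 × (0.46 × 24.1 + 8.13) = 0.27 × 19.216 = 5.1883 mm/d
ETc = Kc × ET₀ = 1.25 × 5.1883 = 6.4854 mm/d
Over 5 days: 6.4854 × 5 = 32.427 mm

32.4 mm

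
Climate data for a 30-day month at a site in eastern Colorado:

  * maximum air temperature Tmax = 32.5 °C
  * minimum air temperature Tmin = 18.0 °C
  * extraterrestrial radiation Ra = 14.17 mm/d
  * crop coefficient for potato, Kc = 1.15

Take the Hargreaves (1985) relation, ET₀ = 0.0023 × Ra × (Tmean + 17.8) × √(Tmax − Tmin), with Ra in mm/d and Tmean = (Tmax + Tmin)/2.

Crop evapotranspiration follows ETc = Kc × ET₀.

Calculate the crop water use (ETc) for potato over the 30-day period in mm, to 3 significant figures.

Tmean = (32.5 + 18.0)/2 = 25.25 °C
ET₀ = 0.0023 × 14.17 × (25.25 + 17.8) × √14.5 = 0.0023 × 14.17 × 43.05 × 3.8079 = 5.3426 mm/d
ETc = Kc × ET₀ = 1.15 × 5.3426 = 6.1440 mm/d
Over 30 days: 6.1440 × 30 = 184.320 mm

184 mm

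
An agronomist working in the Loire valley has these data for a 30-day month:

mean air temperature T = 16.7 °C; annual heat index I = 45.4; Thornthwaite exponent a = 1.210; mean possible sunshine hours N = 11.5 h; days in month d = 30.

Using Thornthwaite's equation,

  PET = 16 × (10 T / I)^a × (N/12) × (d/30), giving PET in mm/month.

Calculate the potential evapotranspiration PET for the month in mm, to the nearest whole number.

10T/I = 10 × 16.7 / 45.4 = 3.6784
(10T/I)^a = 3.6784^1.210 = 4.8356
Uncorrected PET = 16 × 4.8356 = 77.370 mm
Correction = (N/12)(d/30) = (11.5/12)(30/30) = 0.9583
PET = 77.370 × 0.9583 = 74.144 mm/month

74 mm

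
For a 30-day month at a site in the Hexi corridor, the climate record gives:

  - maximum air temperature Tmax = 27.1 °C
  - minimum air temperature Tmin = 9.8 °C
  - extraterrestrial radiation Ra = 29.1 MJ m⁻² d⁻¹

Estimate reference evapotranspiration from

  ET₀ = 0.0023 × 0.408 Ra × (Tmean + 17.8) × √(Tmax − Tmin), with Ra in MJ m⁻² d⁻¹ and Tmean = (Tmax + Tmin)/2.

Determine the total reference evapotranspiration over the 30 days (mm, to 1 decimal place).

Tmean = (27.1 + 9.8)/2 = 18.45 °C
0.408 Ra = 0.408 × 29.1 = 11.8728 mm/d equivalent
ET₀ = 0.0023 × 11.8728 × (18.45 + 17.8) × √17.3 = 0.0023 × 11.8728 × 36.25 × 4.1593 = 4.1173 mm/d
Over 30 days: 4.1173 × 30 = 123.519 mm

123.5 mm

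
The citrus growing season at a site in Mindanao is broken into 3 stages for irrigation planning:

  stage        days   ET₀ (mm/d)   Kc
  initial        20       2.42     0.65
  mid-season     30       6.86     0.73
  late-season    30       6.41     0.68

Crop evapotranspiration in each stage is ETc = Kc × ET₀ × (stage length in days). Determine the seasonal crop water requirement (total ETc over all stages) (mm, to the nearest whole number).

312 mm

initial: 0.65 × 2.42 × 20 = 31.46 mm
mid-season: 0.73 × 6.86 × 30 = 150.23 mm
late-season: 0.68 × 6.41 × 30 = 130.76 mm
Seasonal total = 312.45 mm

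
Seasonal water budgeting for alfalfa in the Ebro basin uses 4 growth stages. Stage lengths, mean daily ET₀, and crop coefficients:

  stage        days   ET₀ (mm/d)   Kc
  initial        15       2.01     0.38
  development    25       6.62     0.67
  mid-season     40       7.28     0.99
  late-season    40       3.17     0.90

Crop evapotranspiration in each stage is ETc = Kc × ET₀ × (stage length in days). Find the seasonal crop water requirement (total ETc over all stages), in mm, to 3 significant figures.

525 mm

initial: 0.38 × 2.01 × 15 = 11.46 mm
development: 0.67 × 6.62 × 25 = 110.89 mm
mid-season: 0.99 × 7.28 × 40 = 288.29 mm
late-season: 0.90 × 3.17 × 40 = 114.12 mm
Seasonal total = 524.76 mm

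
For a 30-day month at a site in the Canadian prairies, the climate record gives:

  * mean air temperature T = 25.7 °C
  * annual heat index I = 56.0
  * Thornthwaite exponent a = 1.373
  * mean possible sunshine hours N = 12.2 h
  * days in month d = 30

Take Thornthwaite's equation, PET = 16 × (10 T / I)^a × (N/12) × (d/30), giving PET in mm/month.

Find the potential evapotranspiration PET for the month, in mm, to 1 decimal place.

10T/I = 10 × 25.7 / 56.0 = 4.5893
(10T/I)^a = 4.5893^1.373 = 8.1017
Uncorrected PET = 16 × 8.1017 = 129.627 mm
Correction = (N/12)(d/30) = (12.2/12)(30/30) = 1.0167
PET = 129.627 × 1.0167 = 131.792 mm/month

131.8 mm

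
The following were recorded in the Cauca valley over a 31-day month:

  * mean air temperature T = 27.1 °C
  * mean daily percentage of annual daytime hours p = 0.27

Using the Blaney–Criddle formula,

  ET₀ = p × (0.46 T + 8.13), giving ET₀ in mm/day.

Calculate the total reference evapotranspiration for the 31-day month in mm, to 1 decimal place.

ET₀ = 0.27 × (0.46 × 27.1 + 8.13) = 0.27 × 20.596 = 5.5609 mm/d
Monthly total = 5.5609 × 31 = 172.388 mm

172.4 mm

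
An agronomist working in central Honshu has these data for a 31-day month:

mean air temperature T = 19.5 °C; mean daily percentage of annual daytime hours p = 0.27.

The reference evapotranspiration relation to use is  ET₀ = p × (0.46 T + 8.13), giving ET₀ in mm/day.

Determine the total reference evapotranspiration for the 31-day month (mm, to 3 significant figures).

143 mm

ET₀ = 0.27 × (0.46 × 19.5 + 8.13) = 0.27 × 17.100 = 4.6170 mm/d
Monthly total = 4.6170 × 31 = 143.127 mm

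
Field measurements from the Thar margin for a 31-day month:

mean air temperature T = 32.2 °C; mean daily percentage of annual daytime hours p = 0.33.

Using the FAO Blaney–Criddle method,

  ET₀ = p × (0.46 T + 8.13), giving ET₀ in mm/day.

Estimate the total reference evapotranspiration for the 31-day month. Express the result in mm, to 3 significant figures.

235 mm

ET₀ = 0.33 × (0.46 × 32.2 + 8.13) = 0.33 × 22.942 = 7.5709 mm/d
Monthly total = 7.5709 × 31 = 234.698 mm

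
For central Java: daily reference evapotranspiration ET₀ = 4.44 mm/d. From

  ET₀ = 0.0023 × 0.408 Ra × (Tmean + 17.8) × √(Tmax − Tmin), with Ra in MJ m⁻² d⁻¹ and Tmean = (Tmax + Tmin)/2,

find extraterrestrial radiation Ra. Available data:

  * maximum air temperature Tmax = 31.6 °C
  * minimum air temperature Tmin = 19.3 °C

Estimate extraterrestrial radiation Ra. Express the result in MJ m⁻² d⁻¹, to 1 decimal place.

Tmean = (31.6+19.3)/2 = 25.45 °C; ΔT = 12.3
Ra = ET₀ / [0.0023 × 0.408 × (Tmean+17.8) × √ΔT]
   = 4.44 / (0.0023 × 0.408 × 43.25 × 3.5071) = 31.193 MJ m⁻² d⁻¹

31.2 MJ m⁻² d⁻¹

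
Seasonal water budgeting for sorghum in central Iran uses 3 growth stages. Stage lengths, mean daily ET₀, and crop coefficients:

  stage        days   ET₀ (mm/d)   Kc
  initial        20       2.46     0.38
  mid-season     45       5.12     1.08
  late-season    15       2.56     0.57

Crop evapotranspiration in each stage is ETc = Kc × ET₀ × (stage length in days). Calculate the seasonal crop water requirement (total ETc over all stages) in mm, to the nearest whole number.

289 mm

initial: 0.38 × 2.46 × 20 = 18.70 mm
mid-season: 1.08 × 5.12 × 45 = 248.83 mm
late-season: 0.57 × 2.56 × 15 = 21.89 mm
Seasonal total = 289.42 mm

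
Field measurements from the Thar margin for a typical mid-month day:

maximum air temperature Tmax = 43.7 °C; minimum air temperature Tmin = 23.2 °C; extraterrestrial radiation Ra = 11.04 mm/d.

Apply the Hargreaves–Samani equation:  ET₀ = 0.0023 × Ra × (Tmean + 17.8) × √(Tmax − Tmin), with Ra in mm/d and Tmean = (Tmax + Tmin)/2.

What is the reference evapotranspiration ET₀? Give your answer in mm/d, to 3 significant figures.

Tmean = (43.7 + 23.2)/2 = 33.45 °C
ET₀ = 0.0023 × 11.04 × (33.45 + 17.8) × √20.5 = 0.0023 × 11.04 × 51.25 × 4.5277 = 5.8921 mm/d

5.89 mm/d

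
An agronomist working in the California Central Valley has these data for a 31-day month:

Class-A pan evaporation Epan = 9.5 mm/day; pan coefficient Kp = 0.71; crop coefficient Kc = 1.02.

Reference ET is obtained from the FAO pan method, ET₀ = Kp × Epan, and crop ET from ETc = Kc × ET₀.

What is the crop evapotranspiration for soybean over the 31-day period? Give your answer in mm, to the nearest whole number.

213 mm

ET₀ = 0.71 × 9.5 = 6.7450 mm/d
ETc = Kc × ET₀ = 1.02 × 6.7450 = 6.8799 mm/d
Over 31 days: 6.8799 × 31 = 213.277 mm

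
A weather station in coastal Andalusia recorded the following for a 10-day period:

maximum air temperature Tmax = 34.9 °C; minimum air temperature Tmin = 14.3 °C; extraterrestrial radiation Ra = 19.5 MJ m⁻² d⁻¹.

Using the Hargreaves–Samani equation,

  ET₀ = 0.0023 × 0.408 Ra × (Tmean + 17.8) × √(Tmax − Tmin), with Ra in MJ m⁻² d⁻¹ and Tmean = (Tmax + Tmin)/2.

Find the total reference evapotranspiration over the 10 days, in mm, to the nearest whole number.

35 mm

Tmean = (34.9 + 14.3)/2 = 24.60 °C
0.408 Ra = 0.408 × 19.5 = 7.9560 mm/d equivalent
ET₀ = 0.0023 × 7.9560 × (24.60 + 17.8) × √20.6 = 0.0023 × 7.9560 × 42.40 × 4.5387 = 3.5214 mm/d
Over 10 days: 3.5214 × 10 = 35.214 mm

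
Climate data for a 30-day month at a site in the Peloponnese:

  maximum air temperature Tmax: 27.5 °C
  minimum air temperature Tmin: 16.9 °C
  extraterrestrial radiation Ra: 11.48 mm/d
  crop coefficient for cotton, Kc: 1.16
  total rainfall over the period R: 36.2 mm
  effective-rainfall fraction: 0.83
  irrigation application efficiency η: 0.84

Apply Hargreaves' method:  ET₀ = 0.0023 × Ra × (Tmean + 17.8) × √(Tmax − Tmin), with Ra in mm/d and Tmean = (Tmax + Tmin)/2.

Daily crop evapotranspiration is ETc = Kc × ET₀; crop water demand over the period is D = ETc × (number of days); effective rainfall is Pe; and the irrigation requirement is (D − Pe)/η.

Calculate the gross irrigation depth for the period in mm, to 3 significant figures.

Tmean = (27.5 + 16.9)/2 = 22.20 °C
ET₀ = 0.0023 × 11.48 × (22.20 + 17.8) × √10.6 = 0.0023 × 11.48 × 40.00 × 3.2558 = 3.4386 mm/d
ETc = Kc × ET₀ = 1.16 × 3.4386 = 3.9888 mm/d
Crop demand D = ETc × 30 d = 3.9888 × 30 = 119.664 mm
Pe = 0.83 × 36.2 = 30.046 mm
D − Pe = 119.664 − 30.046 = 89.618 mm
Gross irrigation = 89.618 / 0.84 = 106.688 mm

107 mm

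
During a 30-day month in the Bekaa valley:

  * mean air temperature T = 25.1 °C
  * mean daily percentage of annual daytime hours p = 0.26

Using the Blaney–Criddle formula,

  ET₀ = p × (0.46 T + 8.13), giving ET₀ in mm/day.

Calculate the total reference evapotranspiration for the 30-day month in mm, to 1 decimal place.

153.5 mm

ET₀ = 0.26 × (0.46 × 25.1 + 8.13) = 0.26 × 19.676 = 5.1158 mm/d
Monthly total = 5.1158 × 30 = 153.474 mm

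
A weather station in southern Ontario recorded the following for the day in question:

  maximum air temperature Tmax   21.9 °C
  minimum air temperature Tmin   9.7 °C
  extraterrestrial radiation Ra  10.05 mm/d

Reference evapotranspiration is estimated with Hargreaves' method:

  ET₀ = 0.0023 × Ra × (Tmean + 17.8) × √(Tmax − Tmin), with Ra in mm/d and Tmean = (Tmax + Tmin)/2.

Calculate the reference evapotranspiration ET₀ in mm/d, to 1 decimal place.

Tmean = (21.9 + 9.7)/2 = 15.80 °C
ET₀ = 0.0023 × 10.05 × (15.80 + 17.8) × √12.2 = 0.0023 × 10.05 × 33.60 × 3.4928 = 2.7127 mm/d

2.7 mm/d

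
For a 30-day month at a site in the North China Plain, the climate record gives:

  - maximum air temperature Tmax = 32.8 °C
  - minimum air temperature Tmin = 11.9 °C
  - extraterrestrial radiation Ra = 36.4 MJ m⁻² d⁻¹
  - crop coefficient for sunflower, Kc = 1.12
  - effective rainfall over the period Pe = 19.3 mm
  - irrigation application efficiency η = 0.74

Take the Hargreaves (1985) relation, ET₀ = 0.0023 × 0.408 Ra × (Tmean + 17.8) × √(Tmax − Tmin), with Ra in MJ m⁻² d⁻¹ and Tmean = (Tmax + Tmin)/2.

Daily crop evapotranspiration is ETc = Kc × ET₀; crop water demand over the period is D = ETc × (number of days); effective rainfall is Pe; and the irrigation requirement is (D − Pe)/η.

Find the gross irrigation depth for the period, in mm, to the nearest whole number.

Tmean = (32.8 + 11.9)/2 = 22.35 °C
0.408 Ra = 0.408 × 36.4 = 14.8512 mm/d equivalent
ET₀ = 0.0023 × 14.8512 × (22.35 + 17.8) × √20.9 = 0.0023 × 14.8512 × 40.15 × 4.5717 = 6.2698 mm/d
ETc = Kc × ET₀ = 1.12 × 6.2698 = 7.0222 mm/d
Crop demand D = ETc × 30 d = 7.0222 × 30 = 210.666 mm
D − Pe = 210.666 − 19.3 = 191.366 mm
Gross irrigation = 191.366 / 0.74 = 258.603 mm

259 mm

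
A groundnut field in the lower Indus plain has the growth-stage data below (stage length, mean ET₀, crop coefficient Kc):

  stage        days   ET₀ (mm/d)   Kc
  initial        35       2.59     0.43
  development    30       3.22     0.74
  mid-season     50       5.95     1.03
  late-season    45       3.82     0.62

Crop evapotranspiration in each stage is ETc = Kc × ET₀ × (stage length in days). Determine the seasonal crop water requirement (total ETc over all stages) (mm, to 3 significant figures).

initial: 0.43 × 2.59 × 35 = 38.98 mm
development: 0.74 × 3.22 × 30 = 71.48 mm
mid-season: 1.03 × 5.95 × 50 = 306.43 mm
late-season: 0.62 × 3.82 × 45 = 106.58 mm
Seasonal total = 523.47 mm

523 mm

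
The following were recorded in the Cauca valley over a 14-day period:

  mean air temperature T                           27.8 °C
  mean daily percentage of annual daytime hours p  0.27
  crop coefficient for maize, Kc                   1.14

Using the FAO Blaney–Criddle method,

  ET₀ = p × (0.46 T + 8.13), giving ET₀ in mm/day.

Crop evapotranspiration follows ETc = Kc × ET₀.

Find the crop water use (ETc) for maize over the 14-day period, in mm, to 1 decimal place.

ET₀ = 0.27 × (0.46 × 27.8 + 8.13) = 0.27 × 20.918 = 5.6479 mm/d
ETc = Kc × ET₀ = 1.14 × 5.6479 = 6.4386 mm/d
Over 14 days: 6.4386 × 14 = 90.140 mm

90.1 mm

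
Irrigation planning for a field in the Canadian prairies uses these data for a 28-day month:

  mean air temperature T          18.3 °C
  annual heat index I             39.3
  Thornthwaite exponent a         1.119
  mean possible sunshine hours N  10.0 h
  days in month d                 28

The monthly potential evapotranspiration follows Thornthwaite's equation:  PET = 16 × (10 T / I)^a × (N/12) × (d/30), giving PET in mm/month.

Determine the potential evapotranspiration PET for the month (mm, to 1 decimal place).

10T/I = 10 × 18.3 / 39.3 = 4.6565
(10T/I)^a = 4.6565^1.119 = 5.5919
Uncorrected PET = 16 × 5.5919 = 89.470 mm
Correction = (N/12)(d/30) = (10.0/12)(28/30) = 0.7778
PET = 89.470 × 0.7778 = 69.590 mm/month

69.6 mm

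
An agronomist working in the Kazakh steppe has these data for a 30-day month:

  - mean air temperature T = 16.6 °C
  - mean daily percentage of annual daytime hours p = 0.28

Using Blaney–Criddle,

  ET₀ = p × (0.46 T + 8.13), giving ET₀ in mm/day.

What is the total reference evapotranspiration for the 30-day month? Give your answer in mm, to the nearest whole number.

132 mm

ET₀ = 0.28 × (0.46 × 16.6 + 8.13) = 0.28 × 15.766 = 4.4145 mm/d
Monthly total = 4.4145 × 30 = 132.435 mm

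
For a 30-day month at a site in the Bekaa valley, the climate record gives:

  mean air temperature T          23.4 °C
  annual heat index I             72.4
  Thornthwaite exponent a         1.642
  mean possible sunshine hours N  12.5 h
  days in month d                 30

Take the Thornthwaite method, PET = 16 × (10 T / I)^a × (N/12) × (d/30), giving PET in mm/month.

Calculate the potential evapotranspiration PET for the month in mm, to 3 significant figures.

114 mm

10T/I = 10 × 23.4 / 72.4 = 3.2320
(10T/I)^a = 3.2320^1.642 = 6.8636
Uncorrected PET = 16 × 6.8636 = 109.818 mm
Correction = (N/12)(d/30) = (12.5/12)(30/30) = 1.0417
PET = 109.818 × 1.0417 = 114.397 mm/month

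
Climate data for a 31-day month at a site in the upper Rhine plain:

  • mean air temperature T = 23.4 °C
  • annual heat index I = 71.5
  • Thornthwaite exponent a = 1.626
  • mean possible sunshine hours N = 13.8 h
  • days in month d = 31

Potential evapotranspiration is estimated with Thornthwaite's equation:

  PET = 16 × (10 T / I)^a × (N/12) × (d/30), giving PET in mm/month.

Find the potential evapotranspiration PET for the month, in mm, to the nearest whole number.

10T/I = 10 × 23.4 / 71.5 = 3.2727
(10T/I)^a = 3.2727^1.626 = 6.8744
Uncorrected PET = 16 × 6.8744 = 109.990 mm
Correction = (N/12)(d/30) = (13.8/12)(31/30) = 1.1883
PET = 109.990 × 1.1883 = 130.701 mm/month

131 mm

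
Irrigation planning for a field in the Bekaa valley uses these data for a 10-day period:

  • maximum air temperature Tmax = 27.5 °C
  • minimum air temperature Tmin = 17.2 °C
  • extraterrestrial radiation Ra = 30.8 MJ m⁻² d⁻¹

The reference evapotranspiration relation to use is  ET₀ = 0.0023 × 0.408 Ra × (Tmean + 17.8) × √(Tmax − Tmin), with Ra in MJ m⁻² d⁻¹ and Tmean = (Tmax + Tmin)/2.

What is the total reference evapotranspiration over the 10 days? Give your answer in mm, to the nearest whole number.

37 mm

Tmean = (27.5 + 17.2)/2 = 22.35 °C
0.408 Ra = 0.408 × 30.8 = 12.5664 mm/d equivalent
ET₀ = 0.0023 × 12.5664 × (22.35 + 17.8) × √10.3 = 0.0023 × 12.5664 × 40.15 × 3.2094 = 3.7243 mm/d
Over 10 days: 3.7243 × 10 = 37.243 mm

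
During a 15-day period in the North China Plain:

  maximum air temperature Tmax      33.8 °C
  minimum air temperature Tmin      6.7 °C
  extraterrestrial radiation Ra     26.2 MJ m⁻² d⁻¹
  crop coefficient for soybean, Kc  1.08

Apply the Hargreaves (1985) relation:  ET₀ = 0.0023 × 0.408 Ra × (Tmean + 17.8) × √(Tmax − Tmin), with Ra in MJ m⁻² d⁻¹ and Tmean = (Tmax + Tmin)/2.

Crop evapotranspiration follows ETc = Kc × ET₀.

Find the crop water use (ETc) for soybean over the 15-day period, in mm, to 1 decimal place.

78.9 mm

Tmean = (33.8 + 6.7)/2 = 20.25 °C
0.408 Ra = 0.408 × 26.2 = 10.6896 mm/d equivalent
ET₀ = 0.0023 × 10.6896 × (20.25 + 17.8) × √27.1 = 0.0023 × 10.6896 × 38.05 × 5.2058 = 4.8700 mm/d
ETc = Kc × ET₀ = 1.08 × 4.8700 = 5.2596 mm/d
Over 15 days: 5.2596 × 15 = 78.894 mm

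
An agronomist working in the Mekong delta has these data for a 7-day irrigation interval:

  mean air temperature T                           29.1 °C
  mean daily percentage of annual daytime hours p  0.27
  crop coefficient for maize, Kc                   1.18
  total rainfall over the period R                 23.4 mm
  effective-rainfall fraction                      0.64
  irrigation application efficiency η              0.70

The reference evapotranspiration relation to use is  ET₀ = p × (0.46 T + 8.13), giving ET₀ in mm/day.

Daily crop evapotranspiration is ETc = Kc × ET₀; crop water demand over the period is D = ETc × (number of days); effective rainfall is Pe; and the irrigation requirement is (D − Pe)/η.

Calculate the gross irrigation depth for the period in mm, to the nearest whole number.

47 mm

ET₀ = 0.27 × (0.46 × 29.1 + 8.13) = 0.27 × 21.516 = 5.8093 mm/d
ETc = Kc × ET₀ = 1.18 × 5.8093 = 6.8550 mm/d
Crop demand D = ETc × 7 d = 6.8550 × 7 = 47.985 mm
Pe = 0.64 × 23.4 = 14.976 mm
D − Pe = 47.985 − 14.976 = 33.009 mm
Gross irrigation = 33.009 / 0.70 = 47.156 mm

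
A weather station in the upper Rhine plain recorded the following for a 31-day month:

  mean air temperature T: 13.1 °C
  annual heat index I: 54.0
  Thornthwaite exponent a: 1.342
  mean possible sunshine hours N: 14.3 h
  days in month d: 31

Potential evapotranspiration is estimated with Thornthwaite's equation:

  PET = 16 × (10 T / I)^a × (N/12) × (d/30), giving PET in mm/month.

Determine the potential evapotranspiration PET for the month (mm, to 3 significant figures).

64.7 mm

10T/I = 10 × 13.1 / 54.0 = 2.4259
(10T/I)^a = 2.4259^1.342 = 3.2847
Uncorrected PET = 16 × 3.2847 = 52.555 mm
Correction = (N/12)(d/30) = (14.3/12)(31/30) = 1.2314
PET = 52.555 × 1.2314 = 64.716 mm/month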